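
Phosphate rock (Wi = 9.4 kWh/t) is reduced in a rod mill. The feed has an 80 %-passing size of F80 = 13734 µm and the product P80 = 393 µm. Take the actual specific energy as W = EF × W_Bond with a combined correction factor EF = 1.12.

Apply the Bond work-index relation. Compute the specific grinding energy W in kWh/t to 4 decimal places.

W = 10 Wi (1/√P80 − 1/√F80)  [Bond]
1/√393 = 0.050443;  1/√13734 = 0.008533
W = 10·9.4·(0.050443 − 0.008533) = 3.9396 kWh/t
Apply correction: 3.9396 × 1.12 = 4.4123 kWh/t

W = 4.4123 kWh/t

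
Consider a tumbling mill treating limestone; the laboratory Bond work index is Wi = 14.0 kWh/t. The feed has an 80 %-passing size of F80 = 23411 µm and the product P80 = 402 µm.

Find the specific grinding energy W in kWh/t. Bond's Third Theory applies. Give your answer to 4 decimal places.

Bond:  W = 10 Wi (1/√P − 1/√F)
1/√402 = 0.049875;  1/√23411 = 0.006536
W = 10·14.0·(0.049875 − 0.006536) = 6.0676 kWh/t

W = 6.0676 kWh/t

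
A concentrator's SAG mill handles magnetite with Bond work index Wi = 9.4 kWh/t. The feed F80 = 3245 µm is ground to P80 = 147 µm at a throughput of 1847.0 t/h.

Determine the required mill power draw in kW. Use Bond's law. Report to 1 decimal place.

P = 11272.0 kW

Bond:  W = 10 Wi (1/√P − 1/√F)
W = 10·9.4·(1/√147 − 1/√3245) = 10·9.4·(0.064924) = 6.1029 kWh/t
Mill draw = 6.1029 × 1847.0 = 11272.0 kW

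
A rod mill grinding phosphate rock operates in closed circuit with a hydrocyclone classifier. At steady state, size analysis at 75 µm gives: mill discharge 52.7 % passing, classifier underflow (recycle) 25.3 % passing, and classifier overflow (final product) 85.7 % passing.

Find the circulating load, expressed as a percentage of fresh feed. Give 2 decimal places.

CL = 120.44 %

Let r = R/F. Size balance at 75 µm:
Fd + Rd = Ru + Fo ⇒ R/F = (o−d)/(d−u)
r = (85.7 − 52.7)/(52.7 − 25.3) = 33.0/27.4 = 1.2044
CL = 100·r = 120.44 %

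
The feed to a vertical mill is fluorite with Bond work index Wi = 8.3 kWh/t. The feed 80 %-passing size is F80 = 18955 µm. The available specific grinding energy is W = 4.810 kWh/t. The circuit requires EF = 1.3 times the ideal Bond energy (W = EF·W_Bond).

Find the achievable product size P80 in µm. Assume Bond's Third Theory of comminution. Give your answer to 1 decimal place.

Bond:  W = 10 Wi (1/√P − 1/√F)
W_Bond = W / EF = 4.810 / 1.3 = 3.7000 kWh/t
⇒ 1/√P80 = W_Bond/(10 Wi) + 1/√F80
  = 3.7000/(10·8.3) + 1/√18955 = 0.044578 + 0.007263 = 0.051842
P80 = (1/0.051842)² = 19.2895² = 372.08 µm

P80 = 372.1 µm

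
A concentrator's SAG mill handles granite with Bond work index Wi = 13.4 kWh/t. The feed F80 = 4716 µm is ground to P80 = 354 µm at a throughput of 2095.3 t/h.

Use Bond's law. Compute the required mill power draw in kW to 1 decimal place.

W = 10 Wi (1/√P80 − 1/√F80)  [Bond]
W = 10·13.4·(1/√354 − 1/√4716) = 10·13.4·(0.038588) = 5.1707 kWh/t
P = W·T = 5.1707·2095.3 = 10834.3 kW

P = 10834.3 kW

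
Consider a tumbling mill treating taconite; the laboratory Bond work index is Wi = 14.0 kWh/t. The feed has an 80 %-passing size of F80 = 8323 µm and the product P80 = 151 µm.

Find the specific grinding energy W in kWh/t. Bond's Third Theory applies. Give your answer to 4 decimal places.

W_Bond = 10·Wi·(1/√P₈₀ − 1/√F₈₀)
1/√151 = 0.081379;  1/√8323 = 0.010961
W = 10·14.0·(0.081379 − 0.010961) = 9.8585 kWh/t

W = 9.8585 kWh/t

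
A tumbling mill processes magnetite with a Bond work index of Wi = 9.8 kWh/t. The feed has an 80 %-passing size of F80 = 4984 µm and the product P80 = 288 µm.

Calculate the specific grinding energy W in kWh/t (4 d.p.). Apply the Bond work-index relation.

Bond:  W = 10 Wi (1/√P − 1/√F)
1/√288 = 0.058926;  1/√4984 = 0.014165
W = 10·9.8·(0.058926 − 0.014165) = 4.3866 kWh/t

W = 4.3866 kWh/t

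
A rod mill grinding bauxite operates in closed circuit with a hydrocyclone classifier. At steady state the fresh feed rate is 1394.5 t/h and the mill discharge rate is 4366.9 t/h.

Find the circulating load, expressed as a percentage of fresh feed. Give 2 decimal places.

CL = 213.15 %

M = F + R at steady state, so:
R = M − F = 4366.9 − 1394.5 = 2972.4 t/h
CL = 100·R/F = 100·2972.4/1394.5 = 213.15 %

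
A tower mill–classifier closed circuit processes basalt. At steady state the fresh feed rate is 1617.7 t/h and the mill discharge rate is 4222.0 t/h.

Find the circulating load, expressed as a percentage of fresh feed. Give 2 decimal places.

Mill node: discharge = fresh + recycle.
R = M − F = 4222.0 − 1617.7 = 2604.3 t/h
CL = 100·R/F = 100·2604.3/1617.7 = 160.99 %

CL = 160.99 %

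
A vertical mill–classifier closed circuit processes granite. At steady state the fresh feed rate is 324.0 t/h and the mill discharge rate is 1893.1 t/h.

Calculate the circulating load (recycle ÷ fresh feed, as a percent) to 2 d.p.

CL = 484.29 %

Discharge = new feed + return, hence
R = M − F = 1893.1 − 324.0 = 1569.1 t/h
CL = 100·R/F = 100·1569.1/324.0 = 484.29 %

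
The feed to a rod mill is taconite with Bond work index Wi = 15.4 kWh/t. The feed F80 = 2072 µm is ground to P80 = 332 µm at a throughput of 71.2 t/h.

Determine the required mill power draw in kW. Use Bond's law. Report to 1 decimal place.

P = 360.9 kW

W = 10 Wi / √P80 − 10 Wi / √F80
W = 10·15.4·(1/√332 − 1/√2072) = 10·15.4·(0.032913) = 5.0687 kWh/t
P_mill = W·ṁ = 5.0687·71.2 = 360.9 kW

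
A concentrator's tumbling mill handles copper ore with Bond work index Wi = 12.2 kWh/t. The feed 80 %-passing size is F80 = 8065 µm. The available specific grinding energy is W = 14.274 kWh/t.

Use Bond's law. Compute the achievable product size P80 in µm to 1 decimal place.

P80 = 60.9 µm

W = 10 Wi (1/√P80 − 1/√F80)  [Bond]
1/√P80 = 1/√F80 + W/(10·Wi)
  = 14.2740/(10·12.2) + 1/√8065 = 0.117000 + 0.011135 = 0.128135
P80 = (1/0.128135)² = 7.8043² = 60.91 µm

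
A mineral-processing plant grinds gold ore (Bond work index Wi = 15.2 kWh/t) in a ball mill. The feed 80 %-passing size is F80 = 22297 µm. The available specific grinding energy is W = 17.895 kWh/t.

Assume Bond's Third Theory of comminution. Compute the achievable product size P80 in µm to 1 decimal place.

W = 10 Wi (1/√P80 − 1/√F80)  [Bond]
⇒ 1/√P80 = W/(10·Wi) + 1/√F80
  = 17.8950/(10·15.2) + 1/√22297 = 0.117730 + 0.006697 = 0.124427
P80 = (1/0.124427)² = 8.0368² = 64.59 µm

P80 = 64.6 µm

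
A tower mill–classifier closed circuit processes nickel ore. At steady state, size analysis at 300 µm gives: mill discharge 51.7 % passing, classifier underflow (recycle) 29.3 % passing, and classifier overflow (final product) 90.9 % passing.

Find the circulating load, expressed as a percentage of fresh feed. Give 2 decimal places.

CL = 175.00 %

Mass balance on the −300 µm fraction:
d + r·d = r·u + o → r(d−u) = o−d
r = (90.9 − 51.7)/(51.7 − 29.3) = 39.2/22.4 = 1.7500
CL = 100·r = 175.00 %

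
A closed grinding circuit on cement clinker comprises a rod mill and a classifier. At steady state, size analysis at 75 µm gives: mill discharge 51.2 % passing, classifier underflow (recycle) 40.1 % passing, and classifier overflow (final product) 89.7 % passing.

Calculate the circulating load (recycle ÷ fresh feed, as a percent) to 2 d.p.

CL = 346.85 %

Mass balance on the −75 µm fraction:
(1+r)·d = r·u + o ⇒ r = (o−d)/(d−u)
r = (89.7 − 51.2)/(51.2 − 40.1) = 38.5/11.1 = 3.4685
CL = 100·r = 346.85 %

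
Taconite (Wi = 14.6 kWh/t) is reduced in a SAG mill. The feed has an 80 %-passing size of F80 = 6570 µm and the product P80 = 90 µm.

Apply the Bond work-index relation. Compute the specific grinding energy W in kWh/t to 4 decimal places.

W = 13.5885 kWh/t

W = 10·Wi·(P80^(-½) − F80^(-½))
1/√90 = 0.105409;  1/√6570 = 0.012337
W = 10·14.6·(0.105409 − 0.012337) = 13.5885 kWh/t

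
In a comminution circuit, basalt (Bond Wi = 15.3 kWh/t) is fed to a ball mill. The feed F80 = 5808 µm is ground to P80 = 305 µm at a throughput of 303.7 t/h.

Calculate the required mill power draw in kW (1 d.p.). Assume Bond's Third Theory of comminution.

W = 10·Wi·(P80^(-½) − F80^(-½))
W = 10·15.3·(1/√305 − 1/√5808) = 10·15.3·(0.044138) = 6.7532 kWh/t
P = W·T = 6.7532·303.7 = 2050.9 kW

P = 2050.9 kW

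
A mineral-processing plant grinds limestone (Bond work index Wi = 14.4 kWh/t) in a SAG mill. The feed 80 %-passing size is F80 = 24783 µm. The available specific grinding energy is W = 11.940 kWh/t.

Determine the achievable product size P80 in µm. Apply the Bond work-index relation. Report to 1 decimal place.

Bond:  W = 10 Wi (1/√P − 1/√F)
⇒ 1/√P80 = W/(10·Wi) + 1/√F80
  = 11.9400/(10·14.4) + 1/√24783 = 0.082917 + 0.006352 = 0.089269
P80 = (1/0.089269)² = 11.2021² = 125.49 µm

P80 = 125.5 µm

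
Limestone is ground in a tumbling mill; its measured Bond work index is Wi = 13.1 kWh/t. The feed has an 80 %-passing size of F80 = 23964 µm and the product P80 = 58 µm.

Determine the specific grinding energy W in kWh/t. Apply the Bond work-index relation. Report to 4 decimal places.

Bond:  W = 10 Wi (1/√P − 1/√F)
1/√58 = 0.131306;  1/√23964 = 0.006460
W = 10·13.1·(0.131306 − 0.006460) = 16.3549 kWh/t

W = 16.3549 kWh/t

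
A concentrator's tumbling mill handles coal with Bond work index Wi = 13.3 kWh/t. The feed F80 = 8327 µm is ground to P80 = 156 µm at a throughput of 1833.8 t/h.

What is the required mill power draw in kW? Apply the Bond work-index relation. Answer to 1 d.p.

W = 10 Wi (P80^-0.5 − F80^-0.5)
W = 10·13.3·(1/√156 − 1/√8327) = 10·13.3·(0.069105) = 9.1910 kWh/t
Mill draw = 9.1910 × 1833.8 = 16854.5 kW

P = 16854.5 kW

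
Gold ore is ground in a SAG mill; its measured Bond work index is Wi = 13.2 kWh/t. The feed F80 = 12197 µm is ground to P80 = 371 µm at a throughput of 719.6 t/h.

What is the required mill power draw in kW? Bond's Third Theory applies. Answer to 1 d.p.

W = 10 Wi (1/√P80 − 1/√F80)  [Bond]
W = 10·13.2·(1/√371 − 1/√12197) = 10·13.2·(0.042863) = 5.6579 kWh/t
P_mill = W·ṁ = 5.6579·719.6 = 4071.4 kW

P = 4071.4 kW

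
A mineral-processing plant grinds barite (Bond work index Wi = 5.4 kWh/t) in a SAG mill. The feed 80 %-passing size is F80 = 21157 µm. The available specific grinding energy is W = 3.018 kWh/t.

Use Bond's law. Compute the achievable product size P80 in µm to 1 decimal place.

P80 = 253.9 µm

W = 10 Wi (P80^-0.5 − F80^-0.5)
⇒ 1/√P80 = W/(10·Wi) + 1/√F80
  = 3.0180/(10·5.4) + 1/√21157 = 0.055889 + 0.006875 = 0.062764
P80 = (1/0.062764)² = 15.9327² = 253.85 µm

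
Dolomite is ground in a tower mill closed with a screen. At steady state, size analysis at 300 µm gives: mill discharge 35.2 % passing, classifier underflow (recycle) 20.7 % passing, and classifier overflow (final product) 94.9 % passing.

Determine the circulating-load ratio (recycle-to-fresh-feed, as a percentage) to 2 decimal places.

Two-product formula at 300 µm:
(1+r)·d = r·u + o ⇒ r = (o−d)/(d−u)
r = (94.9 − 35.2)/(35.2 − 20.7) = 59.7/14.5 = 4.1172
CL = 100·r = 411.72 %

CL = 411.72 %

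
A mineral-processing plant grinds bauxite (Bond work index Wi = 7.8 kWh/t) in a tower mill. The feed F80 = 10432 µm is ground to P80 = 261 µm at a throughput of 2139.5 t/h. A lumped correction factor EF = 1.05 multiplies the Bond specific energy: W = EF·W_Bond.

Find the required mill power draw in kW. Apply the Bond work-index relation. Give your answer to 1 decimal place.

W = 10 Wi / √P80 − 10 Wi / √F80
W = 10·7.8·(1/√261 − 1/√10432) = 10·7.8·(0.052108) = 4.0644 kWh/t
W_actual = 1.05 × 4.0644 = 4.2676 kWh/t
P_mill = W·ṁ = 4.2676·2139.5 = 9130.6 kW

P = 9130.6 kW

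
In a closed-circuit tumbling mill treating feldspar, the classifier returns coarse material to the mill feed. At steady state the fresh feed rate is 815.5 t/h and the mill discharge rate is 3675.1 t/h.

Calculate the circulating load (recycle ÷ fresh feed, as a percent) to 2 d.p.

CL = 350.66 %

Discharge = new feed + return, hence
R = M − F = 3675.1 − 815.5 = 2859.6 t/h
CL = 100·R/F = 100·2859.6/815.5 = 350.66 %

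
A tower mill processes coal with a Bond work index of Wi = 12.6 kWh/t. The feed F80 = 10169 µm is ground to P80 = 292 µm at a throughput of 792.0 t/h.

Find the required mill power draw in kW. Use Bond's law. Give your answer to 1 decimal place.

W = 10 Wi (P80^-0.5 − F80^-0.5)
W = 10·12.6·(1/√292 − 1/√10169) = 10·12.6·(0.048604) = 6.1241 kWh/t
P_mill = W·ṁ = 6.1241·792.0 = 4850.3 kW

P = 4850.3 kW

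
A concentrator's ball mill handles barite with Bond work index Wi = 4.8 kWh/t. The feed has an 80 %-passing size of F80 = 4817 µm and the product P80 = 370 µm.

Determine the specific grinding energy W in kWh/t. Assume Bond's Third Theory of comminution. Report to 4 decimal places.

W = 10 Wi (P80^-0.5 − F80^-0.5)
1/√370 = 0.051988;  1/√4817 = 0.014408
W = 10·4.8·(0.051988 − 0.014408) = 1.8038 kWh/t

W = 1.8038 kWh/t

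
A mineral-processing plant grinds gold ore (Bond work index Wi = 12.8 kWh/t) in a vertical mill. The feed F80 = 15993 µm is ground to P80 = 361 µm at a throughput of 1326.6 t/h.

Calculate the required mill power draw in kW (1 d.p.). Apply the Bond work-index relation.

P = 7594.4 kW

Bond:  W = 10 Wi (1/√P − 1/√F)
W = 10·12.8·(1/√361 − 1/√15993) = 10·12.8·(0.044724) = 5.7247 kWh/t
Power = W × throughput = 5.7247 kWh/t × 1326.6 t/h = 7594.4 kW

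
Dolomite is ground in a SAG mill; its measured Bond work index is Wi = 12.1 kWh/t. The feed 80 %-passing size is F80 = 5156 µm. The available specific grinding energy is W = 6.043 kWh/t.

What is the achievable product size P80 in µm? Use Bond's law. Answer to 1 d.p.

P80 = 245.1 µm

W_Bond = 10·Wi·(1/√P₈₀ − 1/√F₈₀)
⇒ 1/√P80 = W/(10 Wi) + 1/√F80
  = 6.0430/(10·12.1) + 1/√5156 = 0.049942 + 0.013927 = 0.063869
P80 = (1/0.063869)² = 15.6571² = 245.15 µm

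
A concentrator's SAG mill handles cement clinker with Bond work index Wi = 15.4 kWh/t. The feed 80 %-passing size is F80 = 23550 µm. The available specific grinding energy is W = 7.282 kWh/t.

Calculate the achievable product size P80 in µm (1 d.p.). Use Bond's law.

W = 10 Wi (1/√P80 − 1/√F80)  [Bond]
⇒ 1/√P80 = W/(10·Wi) + 1/√F80
  = 7.2820/(10·15.4) + 1/√23550 = 0.047286 + 0.006516 = 0.053802
P80 = (1/0.053802)² = 18.5866² = 345.46 µm

P80 = 345.5 µm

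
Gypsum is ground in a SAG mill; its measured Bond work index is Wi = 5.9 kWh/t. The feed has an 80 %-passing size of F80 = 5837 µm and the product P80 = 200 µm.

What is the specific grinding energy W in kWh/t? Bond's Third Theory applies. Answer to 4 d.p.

W = 10 Wi / √P80 − 10 Wi / √F80
1/√200 = 0.070711;  1/√5837 = 0.013089
W = 10·5.9·(0.070711 − 0.013089) = 3.3997 kWh/t

W = 3.3997 kWh/t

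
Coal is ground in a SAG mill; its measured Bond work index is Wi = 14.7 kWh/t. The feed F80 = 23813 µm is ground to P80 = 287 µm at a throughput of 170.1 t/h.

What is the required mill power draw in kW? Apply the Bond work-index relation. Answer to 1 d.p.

Bond:  W = 10 Wi (1/√P − 1/√F)
W = 10·14.7·(1/√287 − 1/√23813) = 10·14.7·(0.052548) = 7.7245 kWh/t
Power = W × throughput = 7.7245 kWh/t × 170.1 t/h = 1313.9 kW

P = 1313.9 kW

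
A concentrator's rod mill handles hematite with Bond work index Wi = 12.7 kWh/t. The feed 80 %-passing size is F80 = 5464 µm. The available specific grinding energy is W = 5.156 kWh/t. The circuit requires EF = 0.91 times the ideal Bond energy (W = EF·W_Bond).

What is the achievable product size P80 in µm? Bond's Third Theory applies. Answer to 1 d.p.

W = 10 Wi / √P80 − 10 Wi / √F80
W_Bond = W / EF = 5.156 / 0.91 = 5.6659 kWh/t
⇒ 1/√P80 = W_Bond/(10·Wi) + 1/√F80
  = 5.6659/(10·12.7) + 1/√5464 = 0.044614 + 0.013528 = 0.058142
P80 = (1/0.058142)² = 17.1993² = 295.81 µm

P80 = 295.8 µm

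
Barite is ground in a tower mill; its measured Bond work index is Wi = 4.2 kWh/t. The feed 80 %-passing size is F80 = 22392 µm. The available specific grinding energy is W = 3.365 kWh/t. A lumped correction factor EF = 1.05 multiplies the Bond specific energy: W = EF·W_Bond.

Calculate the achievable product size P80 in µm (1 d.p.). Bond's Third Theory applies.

Bond:  W = 10 Wi (1/√P − 1/√F)
W_Bond = W / EF = 3.365 / 1.05 = 3.2048 kWh/t
P80^-0.5 = F80^-0.5 + W_Bond/(10 Wi)
  = 3.2048/(10·4.2) + 1/√22392 = 0.076304 + 0.006683 = 0.082987
P80 = (1/0.082987)² = 12.0501² = 145.21 µm

P80 = 145.2 µm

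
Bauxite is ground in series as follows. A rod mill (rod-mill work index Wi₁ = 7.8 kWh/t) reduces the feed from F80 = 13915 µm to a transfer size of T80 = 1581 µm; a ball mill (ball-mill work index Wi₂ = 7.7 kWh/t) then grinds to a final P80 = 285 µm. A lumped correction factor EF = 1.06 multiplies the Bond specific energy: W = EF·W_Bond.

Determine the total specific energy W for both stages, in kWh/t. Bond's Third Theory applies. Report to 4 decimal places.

W = 4.1605 kWh/t

W = 10 Wi / √P80 − 10 Wi / √F80
Stage 1 (13915→1581 µm, Wi₁=7.8): W₁ = 10·7.8·(0.025150 − 0.008477) = 1.3005 kWh/t
Stage 2 (1581→285 µm, Wi₂=7.7): W₂ = 10·7.7·(0.059235 − 0.025150) = 2.6246 kWh/t
W = W₁ + W₂ = 1.3005 + 2.6246 = 3.9250 kWh/t
Apply correction: 3.9250 × 1.06 = 4.1605 kWh/t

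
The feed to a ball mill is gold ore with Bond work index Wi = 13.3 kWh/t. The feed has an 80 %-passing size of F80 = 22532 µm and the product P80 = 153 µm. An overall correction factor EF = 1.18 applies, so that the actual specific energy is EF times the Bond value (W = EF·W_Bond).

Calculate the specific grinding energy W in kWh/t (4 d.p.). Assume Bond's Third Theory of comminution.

W = 10·Wi·[P80^(−½) − F80^(−½)]
1/√153 = 0.080845;  1/√22532 = 0.006662
W = 10·13.3·(0.080845 − 0.006662) = 9.8664 kWh/t
With EF = 1.18: W = 9.8664·1.18 = 11.6423 kWh/t

W = 11.6423 kWh/t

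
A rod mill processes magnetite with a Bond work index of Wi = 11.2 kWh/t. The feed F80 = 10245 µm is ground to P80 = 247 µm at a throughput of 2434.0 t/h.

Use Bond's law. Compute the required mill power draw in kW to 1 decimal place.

P = 14652.3 kW

W_Bond = 10·Wi·(1/√P₈₀ − 1/√F₈₀)
W = 10·11.2·(1/√247 − 1/√10245) = 10·11.2·(0.053749) = 6.0199 kWh/t
Power = W × throughput = 6.0199 kWh/t × 2434.0 t/h = 14652.3 kW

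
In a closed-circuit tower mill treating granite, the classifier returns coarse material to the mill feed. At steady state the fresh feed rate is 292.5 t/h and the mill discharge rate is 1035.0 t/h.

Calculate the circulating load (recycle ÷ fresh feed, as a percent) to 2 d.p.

Discharge = new feed + return, hence
R = M − F = 1035.0 − 292.5 = 742.5 t/h
CL = 100·R/F = 100·742.5/292.5 = 253.85 %

CL = 253.85 %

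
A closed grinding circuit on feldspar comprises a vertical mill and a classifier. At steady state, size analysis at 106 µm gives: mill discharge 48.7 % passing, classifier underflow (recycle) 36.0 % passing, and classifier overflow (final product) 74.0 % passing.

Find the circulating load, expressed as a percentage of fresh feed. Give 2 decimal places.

CL = 199.21 %

Mass balance on the −106 µm fraction:
(1+r)·d = r·u + o ⇒ r = (o−d)/(d−u)
r = (74.0 − 48.7)/(48.7 − 36.0) = 25.3/12.7 = 1.9921
CL = 100·r = 199.21 %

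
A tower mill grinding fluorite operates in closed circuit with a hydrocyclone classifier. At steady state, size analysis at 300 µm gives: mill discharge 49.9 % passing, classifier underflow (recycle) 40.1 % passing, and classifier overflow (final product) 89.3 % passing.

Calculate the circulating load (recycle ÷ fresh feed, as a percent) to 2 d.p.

CL = 402.04 %

Let r = R/F. Size balance at 300 µm:
r = (o − d)/(d − u)
r = (89.3 − 49.9)/(49.9 − 40.1) = 39.4/9.8 = 4.0204
CL = 100·r = 402.04 %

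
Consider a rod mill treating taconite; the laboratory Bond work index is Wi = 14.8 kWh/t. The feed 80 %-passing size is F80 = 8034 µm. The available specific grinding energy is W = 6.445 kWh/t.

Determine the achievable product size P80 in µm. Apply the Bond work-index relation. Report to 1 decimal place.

W = 10·Wi·[P80^(−½) − F80^(−½)]
⇒ 1/√P80 = W/(10 Wi) + 1/√F80
  = 6.4450/(10·14.8) + 1/√8034 = 0.043547 + 0.011157 = 0.054704
P80 = (1/0.054704)² = 18.2802² = 334.17 µm

P80 = 334.2 µm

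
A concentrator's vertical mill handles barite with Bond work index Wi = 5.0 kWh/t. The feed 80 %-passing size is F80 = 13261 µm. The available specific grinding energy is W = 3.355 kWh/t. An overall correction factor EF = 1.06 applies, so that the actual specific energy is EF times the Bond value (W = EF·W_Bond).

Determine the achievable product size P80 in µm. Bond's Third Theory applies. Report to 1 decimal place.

W = 10·Wi·(P80^(-½) − F80^(-½))
W_Bond = W / EF = 3.355 / 1.06 = 3.1651 kWh/t
⇒ 1/√P80 = W_Bond/(10·Wi) + 1/√F80
  = 3.1651/(10·5.0) + 1/√13261 = 0.063302 + 0.008684 = 0.071986
P80 = (1/0.071986)² = 13.8916² = 192.98 µm

P80 = 193.0 µm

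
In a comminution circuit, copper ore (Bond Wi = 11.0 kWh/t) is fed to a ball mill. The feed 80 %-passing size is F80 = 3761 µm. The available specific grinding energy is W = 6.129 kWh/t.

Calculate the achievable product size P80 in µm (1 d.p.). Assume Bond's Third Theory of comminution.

P80 = 192.8 µm

W_Bond = 10·Wi·(1/√P₈₀ − 1/√F₈₀)
1/√P80 = 1/√F80 + W/(10·Wi)
  = 6.1290/(10·11.0) + 1/√3761 = 0.055718 + 0.016306 = 0.072024
P80 = (1/0.072024)² = 13.8842² = 192.77 µm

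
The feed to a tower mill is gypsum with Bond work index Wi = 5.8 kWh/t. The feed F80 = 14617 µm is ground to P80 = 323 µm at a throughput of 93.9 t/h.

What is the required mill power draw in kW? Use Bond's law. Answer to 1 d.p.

P = 258.0 kW

W = 10·Wi·[P80^(−½) − F80^(−½)]
W = 10·5.8·(1/√323 − 1/√14617) = 10·5.8·(0.047370) = 2.7475 kWh/t
P = W·T = 2.7475·93.9 = 258.0 kW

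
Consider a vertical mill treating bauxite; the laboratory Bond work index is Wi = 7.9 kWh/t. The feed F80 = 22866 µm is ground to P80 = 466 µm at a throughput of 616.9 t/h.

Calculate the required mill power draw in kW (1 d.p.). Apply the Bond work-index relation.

W = 10 Wi (1/√P80 − 1/√F80)  [Bond]
W = 10·7.9·(1/√466 − 1/√22866) = 10·7.9·(0.039711) = 3.1372 kWh/t
Power = W × throughput = 3.1372 kWh/t × 616.9 t/h = 1935.3 kW

P = 1935.3 kW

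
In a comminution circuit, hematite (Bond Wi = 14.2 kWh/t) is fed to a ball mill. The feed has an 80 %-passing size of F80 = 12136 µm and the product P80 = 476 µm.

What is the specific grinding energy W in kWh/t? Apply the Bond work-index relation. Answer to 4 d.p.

W = 5.2196 kWh/t

W = 10 Wi / √P80 − 10 Wi / √F80
1/√476 = 0.045835;  1/√12136 = 0.009077
W = 10·14.2·(0.045835 − 0.009077) = 5.2196 kWh/t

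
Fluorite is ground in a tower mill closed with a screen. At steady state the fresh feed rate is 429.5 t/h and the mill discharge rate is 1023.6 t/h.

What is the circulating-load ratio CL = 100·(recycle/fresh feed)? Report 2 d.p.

Mill node: discharge = fresh + recycle.
R = M − F = 1023.6 − 429.5 = 594.1 t/h
CL = 100·R/F = 100·594.1/429.5 = 138.32 %

CL = 138.32 %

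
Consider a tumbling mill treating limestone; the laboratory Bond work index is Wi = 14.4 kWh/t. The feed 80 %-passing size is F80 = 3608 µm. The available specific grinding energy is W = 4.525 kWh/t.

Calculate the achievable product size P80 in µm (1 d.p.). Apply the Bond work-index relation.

W = 10·Wi·(P80^(-½) − F80^(-½))
1/√P80 = 1/√F80 + W/(10·Wi)
  = 4.5250/(10·14.4) + 1/√3608 = 0.031424 + 0.016648 = 0.048072
P80 = (1/0.048072)² = 20.8022² = 432.73 µm

P80 = 432.7 µm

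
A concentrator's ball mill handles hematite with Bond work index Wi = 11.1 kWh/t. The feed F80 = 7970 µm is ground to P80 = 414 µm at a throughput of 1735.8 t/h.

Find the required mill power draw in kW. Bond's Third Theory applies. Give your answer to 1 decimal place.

Bond:  W = 10 Wi (1/√P − 1/√F)
W = 10·11.1·(1/√414 − 1/√7970) = 10·11.1·(0.037946) = 4.2120 kWh/t
Mill draw = 4.2120 × 1735.8 = 7311.2 kW

P = 7311.2 kW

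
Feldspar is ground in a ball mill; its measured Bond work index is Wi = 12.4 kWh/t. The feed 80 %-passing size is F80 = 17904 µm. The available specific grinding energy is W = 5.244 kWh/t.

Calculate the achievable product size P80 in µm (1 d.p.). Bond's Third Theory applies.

P80 = 403.8 µm

W = 10·Wi·(P80^(-½) − F80^(-½))
1/√P80 = 1/√F80 + W/(10·Wi)
  = 5.2440/(10·12.4) + 1/√17904 = 0.042290 + 0.007474 = 0.049764
P80 = (1/0.049764)² = 20.0949² = 403.81 µm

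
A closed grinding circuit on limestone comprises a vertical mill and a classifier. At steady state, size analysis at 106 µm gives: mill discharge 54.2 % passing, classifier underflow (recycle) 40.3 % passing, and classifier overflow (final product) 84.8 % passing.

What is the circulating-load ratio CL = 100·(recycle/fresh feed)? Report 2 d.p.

CL = 220.14 %

Let r = R/F. Size balance at 106 µm:
(1+r)d = ru + o → r = (o−d)/(d−u)
r = (84.8 − 54.2)/(54.2 − 40.3) = 30.6/13.9 = 2.2014
CL = 100·r = 220.14 %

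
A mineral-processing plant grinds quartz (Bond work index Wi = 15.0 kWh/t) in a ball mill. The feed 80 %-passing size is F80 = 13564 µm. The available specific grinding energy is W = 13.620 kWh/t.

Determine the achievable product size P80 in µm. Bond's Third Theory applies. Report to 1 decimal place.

W = 10·Wi·(P80^(-½) − F80^(-½))
⇒ 1/√P80 = W/(10·Wi) + 1/√F80
  = 13.6200/(10·15.0) + 1/√13564 = 0.090800 + 0.008586 = 0.099386
P80 = (1/0.099386)² = 10.0617² = 101.24 µm

P80 = 101.2 µm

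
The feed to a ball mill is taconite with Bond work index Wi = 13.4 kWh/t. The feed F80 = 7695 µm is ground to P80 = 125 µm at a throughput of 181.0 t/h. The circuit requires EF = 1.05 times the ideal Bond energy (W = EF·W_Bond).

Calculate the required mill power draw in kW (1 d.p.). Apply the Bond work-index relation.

W = 10 Wi (1/√P80 − 1/√F80)  [Bond]
W = 10·13.4·(1/√125 − 1/√7695) = 10·13.4·(0.078043) = 10.4578 kWh/t
Corrected W = EF·W_Bond = 1.05·10.4578 = 10.9806 kWh/t
P = W·T = 10.9806·181.0 = 1987.5 kW

P = 1987.5 kW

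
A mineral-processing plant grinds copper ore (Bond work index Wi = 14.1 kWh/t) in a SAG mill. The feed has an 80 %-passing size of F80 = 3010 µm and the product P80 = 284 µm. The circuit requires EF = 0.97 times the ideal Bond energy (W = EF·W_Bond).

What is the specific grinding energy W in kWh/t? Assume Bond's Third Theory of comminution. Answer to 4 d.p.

W = 5.6229 kWh/t

Bond:  W = 10 Wi (1/√P − 1/√F)
1/√284 = 0.059339;  1/√3010 = 0.018227
W = 10·14.1·(0.059339 − 0.018227) = 5.7968 kWh/t
Apply correction: 5.7968 × 0.97 = 5.6229 kWh/t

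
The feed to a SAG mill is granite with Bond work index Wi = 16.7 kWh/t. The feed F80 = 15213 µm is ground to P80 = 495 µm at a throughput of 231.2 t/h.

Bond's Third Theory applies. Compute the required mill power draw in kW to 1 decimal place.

P = 1422.4 kW

Bond:  W = 10 Wi (1/√P − 1/√F)
W = 10·16.7·(1/√495 − 1/√15213) = 10·16.7·(0.036839) = 6.1521 kWh/t
Power = W × throughput = 6.1521 kWh/t × 231.2 t/h = 1422.4 kW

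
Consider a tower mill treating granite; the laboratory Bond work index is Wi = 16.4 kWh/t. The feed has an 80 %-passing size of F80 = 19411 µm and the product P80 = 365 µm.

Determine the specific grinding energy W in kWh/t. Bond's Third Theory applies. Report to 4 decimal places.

W = 7.4070 kWh/t

Bond: W = 10·Wi·(1/√P80 − 1/√F80)
1/√365 = 0.052342;  1/√19411 = 0.007178
W = 10·16.4·(0.052342 − 0.007178) = 7.4070 kWh/t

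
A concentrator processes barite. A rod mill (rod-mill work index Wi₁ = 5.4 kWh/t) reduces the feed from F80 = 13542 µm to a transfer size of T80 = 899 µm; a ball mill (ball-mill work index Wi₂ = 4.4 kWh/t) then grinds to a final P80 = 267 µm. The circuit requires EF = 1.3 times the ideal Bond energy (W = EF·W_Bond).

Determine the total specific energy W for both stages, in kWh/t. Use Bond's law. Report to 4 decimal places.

Bond:  W = 10 Wi (1/√P − 1/√F)
Stage 1 (13542→899 µm, Wi₁=5.4): W₁ = 10·5.4·(0.033352 − 0.008593) = 1.3370 kWh/t
Stage 2 (899→267 µm, Wi₂=4.4): W₂ = 10·4.4·(0.061199 − 0.033352) = 1.2253 kWh/t
W = W₁ + W₂ = 1.3370 + 1.2253 = 2.5622 kWh/t
With EF = 1.3: W = 2.5622·1.3 = 3.3309 kWh/t

W = 3.3309 kWh/t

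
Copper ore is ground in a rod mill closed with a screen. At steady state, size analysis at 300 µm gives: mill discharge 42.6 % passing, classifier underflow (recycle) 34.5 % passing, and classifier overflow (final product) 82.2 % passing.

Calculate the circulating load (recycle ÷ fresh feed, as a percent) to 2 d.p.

CL = 488.89 %

Let r = R/F. Size balance at 300 µm:
Fd + Rd = Ru + Fo ⇒ R/F = (o−d)/(d−u)
r = (82.2 − 42.6)/(42.6 − 34.5) = 39.6/8.1 = 4.8889
CL = 100·r = 488.89 %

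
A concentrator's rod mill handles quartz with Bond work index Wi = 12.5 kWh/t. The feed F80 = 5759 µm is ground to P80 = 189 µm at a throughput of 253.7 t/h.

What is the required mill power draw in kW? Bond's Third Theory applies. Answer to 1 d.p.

P = 1888.9 kW

Bond:  W = 10 Wi (1/√P − 1/√F)
W = 10·12.5·(1/√189 − 1/√5759) = 10·12.5·(0.059562) = 7.4452 kWh/t
P_mill = W·ṁ = 7.4452·253.7 = 1888.9 kW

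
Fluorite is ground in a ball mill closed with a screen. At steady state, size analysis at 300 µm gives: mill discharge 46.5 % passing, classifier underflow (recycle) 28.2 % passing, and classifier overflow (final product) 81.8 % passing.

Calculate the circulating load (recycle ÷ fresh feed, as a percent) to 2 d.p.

Balance %-passing 300 µm (r = R/F):
r = (o − d)/(d − u)
r = (81.8 − 46.5)/(46.5 − 28.2) = 35.3/18.3 = 1.9290
CL = 100·r = 192.90 %

CL = 192.90 %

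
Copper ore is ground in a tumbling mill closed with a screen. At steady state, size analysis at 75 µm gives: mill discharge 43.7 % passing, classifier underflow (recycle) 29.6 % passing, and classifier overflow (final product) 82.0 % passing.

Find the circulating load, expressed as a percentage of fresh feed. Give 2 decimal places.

CL = 271.63 %

Two-product formula at 75 µm:
(1+r)·d = r·u + o ⇒ r = (o−d)/(d−u)
r = (82.0 − 43.7)/(43.7 − 29.6) = 38.3/14.1 = 2.7163
CL = 100·r = 271.63 %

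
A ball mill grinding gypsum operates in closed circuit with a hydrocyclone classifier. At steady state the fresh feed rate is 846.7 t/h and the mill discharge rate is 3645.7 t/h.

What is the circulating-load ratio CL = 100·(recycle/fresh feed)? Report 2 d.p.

Steady state: M = F + R.
R = M − F = 3645.7 − 846.7 = 2799.0 t/h
CL = 100·R/F = 100·2799.0/846.7 = 330.58 %

CL = 330.58 %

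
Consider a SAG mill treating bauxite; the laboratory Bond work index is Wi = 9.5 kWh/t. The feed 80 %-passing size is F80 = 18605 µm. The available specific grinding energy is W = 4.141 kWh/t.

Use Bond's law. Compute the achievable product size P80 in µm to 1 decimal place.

W = 10·Wi·[P80^(−½) − F80^(−½)]
⇒ 1/√P80 = W/(10·Wi) + 1/√F80
  = 4.1410/(10·9.5) + 1/√18605 = 0.043589 + 0.007331 = 0.050921
P80 = (1/0.050921)² = 19.6383² = 385.66 µm

P80 = 385.7 µm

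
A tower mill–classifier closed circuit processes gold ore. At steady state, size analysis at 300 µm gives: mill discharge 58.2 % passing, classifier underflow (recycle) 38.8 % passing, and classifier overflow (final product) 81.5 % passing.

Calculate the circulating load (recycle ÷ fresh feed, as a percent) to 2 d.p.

CL = 120.10 %

Classifier node, passing 300 µm:
(1+r)·d = r·u + o ⇒ r = (o−d)/(d−u)
r = (81.5 − 58.2)/(58.2 − 38.8) = 23.3/19.4 = 1.2010
CL = 100·r = 120.10 %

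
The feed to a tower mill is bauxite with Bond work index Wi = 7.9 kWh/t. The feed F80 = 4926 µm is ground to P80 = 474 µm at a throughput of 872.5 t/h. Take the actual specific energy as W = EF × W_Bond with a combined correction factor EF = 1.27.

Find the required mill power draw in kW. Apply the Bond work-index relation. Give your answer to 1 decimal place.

P = 2773.5 kW

W = 10 Wi (1/√P80 − 1/√F80)  [Bond]
W = 10·7.9·(1/√474 − 1/√4926) = 10·7.9·(0.031684) = 2.5030 kWh/t
W_actual = 1.27 × 2.5030 = 3.1788 kWh/t
P_mill = W·ṁ = 3.1788·872.5 = 2773.5 kW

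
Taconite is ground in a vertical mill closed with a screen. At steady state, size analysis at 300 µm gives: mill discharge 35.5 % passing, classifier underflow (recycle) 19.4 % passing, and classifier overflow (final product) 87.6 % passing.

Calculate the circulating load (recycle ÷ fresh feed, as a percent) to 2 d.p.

Classifier node, passing 300 µm:
(1+r)·d = r·u + o ⇒ r = (o−d)/(d−u)
r = (87.6 − 35.5)/(35.5 − 19.4) = 52.1/16.1 = 3.2360
CL = 100·r = 323.60 %

CL = 323.60 %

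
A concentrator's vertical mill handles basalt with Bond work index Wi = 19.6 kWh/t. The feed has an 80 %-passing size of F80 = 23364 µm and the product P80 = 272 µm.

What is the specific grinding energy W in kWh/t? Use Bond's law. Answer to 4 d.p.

W = 10.6020 kWh/t

W = 10 Wi (P80^-0.5 − F80^-0.5)
1/√272 = 0.060634;  1/√23364 = 0.006542
W = 10·19.6·(0.060634 − 0.006542) = 10.6020 kWh/t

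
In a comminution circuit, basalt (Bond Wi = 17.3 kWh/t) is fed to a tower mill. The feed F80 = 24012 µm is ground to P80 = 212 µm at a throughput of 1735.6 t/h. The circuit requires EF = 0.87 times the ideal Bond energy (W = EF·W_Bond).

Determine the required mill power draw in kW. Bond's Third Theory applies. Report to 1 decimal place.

W = 10 Wi / √P80 − 10 Wi / √F80
W = 10·17.3·(1/√212 − 1/√24012) = 10·17.3·(0.062227) = 10.7653 kWh/t
With EF = 0.87: W = 10.7653·0.87 = 9.3658 kWh/t
Mill draw = 9.3658 × 1735.6 = 16255.2 kW

P = 16255.2 kW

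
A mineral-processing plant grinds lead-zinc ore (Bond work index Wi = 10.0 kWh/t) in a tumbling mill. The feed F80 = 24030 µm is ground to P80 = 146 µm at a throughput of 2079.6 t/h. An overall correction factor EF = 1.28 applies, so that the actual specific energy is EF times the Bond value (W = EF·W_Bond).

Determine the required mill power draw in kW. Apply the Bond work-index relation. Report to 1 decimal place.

W_Bond = 10·Wi·(1/√P₈₀ − 1/√F₈₀)
W = 10·10.0·(1/√146 − 1/√24030) = 10·10.0·(0.076310) = 7.6310 kWh/t
Corrected W = EF·W_Bond = 1.28·7.6310 = 9.7676 kWh/t
P = W·T = 9.7676·2079.6 = 20312.8 kW

P = 20312.8 kW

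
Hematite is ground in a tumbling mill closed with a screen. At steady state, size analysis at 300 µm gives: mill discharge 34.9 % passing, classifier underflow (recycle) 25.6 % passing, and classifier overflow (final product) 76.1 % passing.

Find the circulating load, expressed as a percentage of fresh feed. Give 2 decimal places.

Let r = R/F. Size balance at 300 µm:
(1+r)·d = r·u + o ⇒ r = (o−d)/(d−u)
r = (76.1 − 34.9)/(34.9 − 25.6) = 41.2/9.3 = 4.4301
CL = 100·r = 443.01 %

CL = 443.01 %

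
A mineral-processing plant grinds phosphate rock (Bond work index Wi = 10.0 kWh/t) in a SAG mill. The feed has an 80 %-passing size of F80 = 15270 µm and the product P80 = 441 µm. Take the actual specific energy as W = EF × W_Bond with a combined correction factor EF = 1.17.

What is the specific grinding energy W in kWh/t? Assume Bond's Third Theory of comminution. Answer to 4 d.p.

W_Bond = 10·Wi·(1/√P₈₀ − 1/√F₈₀)
1/√441 = 0.047619;  1/√15270 = 0.008092
W = 10·10.0·(0.047619 − 0.008092) = 3.9527 kWh/t
Corrected W = EF·W_Bond = 1.17·3.9527 = 4.6246 kWh/t

W = 4.6246 kWh/t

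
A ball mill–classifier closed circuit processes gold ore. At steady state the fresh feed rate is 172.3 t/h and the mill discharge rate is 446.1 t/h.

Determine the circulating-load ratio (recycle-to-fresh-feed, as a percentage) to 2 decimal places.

CL = 158.91 %

Discharge = new feed + return, hence
R = M − F = 446.1 − 172.3 = 273.8 t/h
CL = 100·R/F = 100·273.8/172.3 = 158.91 %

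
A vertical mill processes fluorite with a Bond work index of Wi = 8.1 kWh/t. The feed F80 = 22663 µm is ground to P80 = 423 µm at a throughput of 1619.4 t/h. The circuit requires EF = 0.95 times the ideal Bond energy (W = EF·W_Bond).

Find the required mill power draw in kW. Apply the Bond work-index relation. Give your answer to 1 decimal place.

P = 5231.1 kW

W_Bond = 10·Wi·(1/√P₈₀ − 1/√F₈₀)
W = 10·8.1·(1/√423 − 1/√22663) = 10·8.1·(0.041979) = 3.4003 kWh/t
W_actual = 0.95 × 3.4003 = 3.2303 kWh/t
Power = W × throughput = 3.2303 kWh/t × 1619.4 t/h = 5231.1 kW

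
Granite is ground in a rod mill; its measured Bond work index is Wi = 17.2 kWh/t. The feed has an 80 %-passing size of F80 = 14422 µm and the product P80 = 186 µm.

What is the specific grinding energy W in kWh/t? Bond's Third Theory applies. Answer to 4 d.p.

W = 11.1794 kWh/t

W = 10 Wi (1/√P80 − 1/√F80)  [Bond]
1/√186 = 0.073324;  1/√14422 = 0.008327
W = 10·17.2·(0.073324 − 0.008327) = 11.1794 kWh/t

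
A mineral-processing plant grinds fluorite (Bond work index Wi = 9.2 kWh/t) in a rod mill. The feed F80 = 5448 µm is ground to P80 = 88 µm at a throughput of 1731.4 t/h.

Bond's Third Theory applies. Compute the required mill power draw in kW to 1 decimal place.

W = 10·Wi·[P80^(−½) − F80^(−½)]
W = 10·9.2·(1/√88 − 1/√5448) = 10·9.2·(0.093052) = 8.5608 kWh/t
Mill draw = 8.5608 × 1731.4 = 14822.2 kW

P = 14822.2 kW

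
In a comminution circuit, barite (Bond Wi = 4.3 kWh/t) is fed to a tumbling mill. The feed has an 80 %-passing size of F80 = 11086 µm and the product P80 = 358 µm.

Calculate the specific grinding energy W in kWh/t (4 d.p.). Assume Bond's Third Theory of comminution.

W = 1.8642 kWh/t

W = 10 Wi / √P80 − 10 Wi / √F80
1/√358 = 0.052852;  1/√11086 = 0.009498
W = 10·4.3·(0.052852 − 0.009498) = 1.8642 kWh/t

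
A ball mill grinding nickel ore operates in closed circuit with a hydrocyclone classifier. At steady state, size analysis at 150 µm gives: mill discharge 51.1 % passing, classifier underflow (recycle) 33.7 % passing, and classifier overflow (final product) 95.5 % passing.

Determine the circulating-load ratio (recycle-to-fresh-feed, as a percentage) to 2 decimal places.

CL = 255.17 %

Mass balance on the −150 µm fraction:
d + r·d = r·u + o → r(d−u) = o−d
r = (95.5 − 51.1)/(51.1 − 33.7) = 44.4/17.4 = 2.5517
CL = 100·r = 255.17 %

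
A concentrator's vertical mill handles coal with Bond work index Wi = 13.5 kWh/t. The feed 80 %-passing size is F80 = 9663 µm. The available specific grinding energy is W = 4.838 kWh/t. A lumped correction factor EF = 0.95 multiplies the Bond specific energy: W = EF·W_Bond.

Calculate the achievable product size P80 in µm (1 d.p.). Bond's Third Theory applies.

P80 = 435.9 µm

W = 10·Wi·(P80^(-½) − F80^(-½))
W_Bond = W / EF = 4.838 / 0.95 = 5.0926 kWh/t
P80^(−½) = W_Bond/(10 Wi) + F80^(−½)
  = 5.0926/(10·13.5) + 1/√9663 = 0.037723 + 0.010173 = 0.047896
P80 = (1/0.047896)² = 20.8785² = 435.91 µm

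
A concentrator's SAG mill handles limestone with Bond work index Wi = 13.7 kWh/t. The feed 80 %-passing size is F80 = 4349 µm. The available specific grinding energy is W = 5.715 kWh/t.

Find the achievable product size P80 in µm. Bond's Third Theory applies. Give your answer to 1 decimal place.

W = 10·Wi·[P80^(−½) − F80^(−½)]
P80^-0.5 = F80^-0.5 + W/(10 Wi)
  = 5.7150/(10·13.7) + 1/√4349 = 0.041715 + 0.015164 = 0.056879
P80 = (1/0.056879)² = 17.5812² = 309.10 µm

P80 = 309.1 µm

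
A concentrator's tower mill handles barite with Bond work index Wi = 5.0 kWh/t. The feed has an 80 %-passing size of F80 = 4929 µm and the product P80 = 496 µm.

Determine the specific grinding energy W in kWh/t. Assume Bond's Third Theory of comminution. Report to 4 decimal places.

Bond:  W = 10 Wi (1/√P − 1/√F)
1/√496 = 0.044901;  1/√4929 = 0.014244
W = 10·5.0·(0.044901 − 0.014244) = 1.5329 kWh/t

W = 1.5329 kWh/t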